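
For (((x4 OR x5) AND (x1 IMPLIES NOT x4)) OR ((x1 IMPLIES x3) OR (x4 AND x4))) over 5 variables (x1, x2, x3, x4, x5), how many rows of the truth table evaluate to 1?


Formula: (((x4 OR x5) AND (x1 IMPLIES NOT x4)) OR ((x1 IMPLIES x3) OR (x4 AND x4))) over 5 vars (32 rows)
Evaluate each row (x1, x2, x3, x4, x5 as bits, MSB first):
  row 0 [00000]: (((0 OR 0) AND (0 IMPLIES NOT 0)) OR ((0 IMPLIES 0) OR (0 AND 0))) -> 1
  row 1 [00001]: (((0 OR 1) AND (0 IMPLIES NOT 0)) OR ((0 IMPLIES 0) OR (0 AND 0))) -> 1
  row 2 [00010]: (((1 OR 0) AND (0 IMPLIES NOT 1)) OR ((0 IMPLIES 0) OR (1 AND 1))) -> 1
  row 3 [00011]: (((1 OR 1) AND (0 IMPLIES NOT 1)) OR ((0 IMPLIES 0) OR (1 AND 1))) -> 1
  row 4 [00100]: (((0 OR 0) AND (0 IMPLIES NOT 0)) OR ((0 IMPLIES 1) OR (0 AND 0))) -> 1
  row 5 [00101]: (((0 OR 1) AND (0 IMPLIES NOT 0)) OR ((0 IMPLIES 1) OR (0 AND 0))) -> 1
  row 6 [00110]: (((1 OR 0) AND (0 IMPLIES NOT 1)) OR ((0 IMPLIES 1) OR (1 AND 1))) -> 1
  row 7 [00111]: (((1 OR 1) AND (0 IMPLIES NOT 1)) OR ((0 IMPLIES 1) OR (1 AND 1))) -> 1
  row 8 [01000]: (((0 OR 0) AND (0 IMPLIES NOT 0)) OR ((0 IMPLIES 0) OR (0 AND 0))) -> 1
  row 9 [01001]: (((0 OR 1) AND (0 IMPLIES NOT 0)) OR ((0 IMPLIES 0) OR (0 AND 0))) -> 1
  row 10 [01010]: (((1 OR 0) AND (0 IMPLIES NOT 1)) OR ((0 IMPLIES 0) OR (1 AND 1))) -> 1
  row 11 [01011]: (((1 OR 1) AND (0 IMPLIES NOT 1)) OR ((0 IMPLIES 0) OR (1 AND 1))) -> 1
  row 12 [01100]: (((0 OR 0) AND (0 IMPLIES NOT 0)) OR ((0 IMPLIES 1) OR (0 AND 0))) -> 1
  row 13 [01101]: (((0 OR 1) AND (0 IMPLIES NOT 0)) OR ((0 IMPLIES 1) OR (0 AND 0))) -> 1
  row 14 [01110]: (((1 OR 0) AND (0 IMPLIES NOT 1)) OR ((0 IMPLIES 1) OR (1 AND 1))) -> 1
  row 15 [01111]: (((1 OR 1) AND (0 IMPLIES NOT 1)) OR ((0 IMPLIES 1) OR (1 AND 1))) -> 1
  row 16 [10000]: (((0 OR 0) AND (1 IMPLIES NOT 0)) OR ((1 IMPLIES 0) OR (0 AND 0))) -> 0
  row 17 [10001]: (((0 OR 1) AND (1 IMPLIES NOT 0)) OR ((1 IMPLIES 0) OR (0 AND 0))) -> 1
  row 18 [10010]: (((1 OR 0) AND (1 IMPLIES NOT 1)) OR ((1 IMPLIES 0) OR (1 AND 1))) -> 1
  row 19 [10011]: (((1 OR 1) AND (1 IMPLIES NOT 1)) OR ((1 IMPLIES 0) OR (1 AND 1))) -> 1
  row 20 [10100]: (((0 OR 0) AND (1 IMPLIES NOT 0)) OR ((1 IMPLIES 1) OR (0 AND 0))) -> 1
  row 21 [10101]: (((0 OR 1) AND (1 IMPLIES NOT 0)) OR ((1 IMPLIES 1) OR (0 AND 0))) -> 1
  row 22 [10110]: (((1 OR 0) AND (1 IMPLIES NOT 1)) OR ((1 IMPLIES 1) OR (1 AND 1))) -> 1
  row 23 [10111]: (((1 OR 1) AND (1 IMPLIES NOT 1)) OR ((1 IMPLIES 1) OR (1 AND 1))) -> 1
  row 24 [11000]: (((0 OR 0) AND (1 IMPLIES NOT 0)) OR ((1 IMPLIES 0) OR (0 AND 0))) -> 0
  row 25 [11001]: (((0 OR 1) AND (1 IMPLIES NOT 0)) OR ((1 IMPLIES 0) OR (0 AND 0))) -> 1
  row 26 [11010]: (((1 OR 0) AND (1 IMPLIES NOT 1)) OR ((1 IMPLIES 0) OR (1 AND 1))) -> 1
  row 27 [11011]: (((1 OR 1) AND (1 IMPLIES NOT 1)) OR ((1 IMPLIES 0) OR (1 AND 1))) -> 1
  row 28 [11100]: (((0 OR 0) AND (1 IMPLIES NOT 0)) OR ((1 IMPLIES 1) OR (0 AND 0))) -> 1
  row 29 [11101]: (((0 OR 1) AND (1 IMPLIES NOT 0)) OR ((1 IMPLIES 1) OR (0 AND 0))) -> 1
  row 30 [11110]: (((1 OR 0) AND (1 IMPLIES NOT 1)) OR ((1 IMPLIES 1) OR (1 AND 1))) -> 1
  row 31 [11111]: (((1 OR 1) AND (1 IMPLIES NOT 1)) OR ((1 IMPLIES 1) OR (1 AND 1))) -> 1
Full result column, 8 rows per line (x1,x2 fixed per line; x3,x4,x5 runs 000..111 left to right):
  rows 0-7 [x1,x2=00]: 11111111  (ones: 8)
  rows 8-15 [x1,x2=01]: 11111111  (ones: 8)
  rows 16-23 [x1,x2=10]: 01111111  (ones: 7)
  rows 24-31 [x1,x2=11]: 01111111  (ones: 7)
Count of 1-rows = 8+8+7+7 = 30

30


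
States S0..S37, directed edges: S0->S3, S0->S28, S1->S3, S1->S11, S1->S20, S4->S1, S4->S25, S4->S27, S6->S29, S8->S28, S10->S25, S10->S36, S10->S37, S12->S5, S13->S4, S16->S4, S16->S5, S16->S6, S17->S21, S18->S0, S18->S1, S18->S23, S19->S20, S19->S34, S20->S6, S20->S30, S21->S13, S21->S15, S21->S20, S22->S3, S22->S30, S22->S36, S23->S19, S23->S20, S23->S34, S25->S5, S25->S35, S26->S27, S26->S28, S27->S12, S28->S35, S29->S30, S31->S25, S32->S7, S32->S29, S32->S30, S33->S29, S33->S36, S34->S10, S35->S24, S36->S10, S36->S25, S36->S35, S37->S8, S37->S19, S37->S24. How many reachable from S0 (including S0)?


BFS from S0:
  layer 0: {S0}
  layer 1: {S3, S28}
  layer 2: {S35}
  layer 3: {S24}
Reachable set: {S0, S3, S24, S28, S35}
Count = 5

5


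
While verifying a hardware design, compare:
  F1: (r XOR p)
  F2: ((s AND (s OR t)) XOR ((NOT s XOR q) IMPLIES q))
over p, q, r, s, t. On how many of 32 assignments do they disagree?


F1 = (r XOR p)
F2 = ((s AND (s OR t)) XOR ((NOT s XOR q) IMPLIES q))
Evaluate both on each of 32 rows (bits = p,q,r,s,t):
  row 0 [00000]: F1=0 F2=0 -> 0
  row 1 [00001]: F1=0 F2=0 -> 0
  row 2 [00010]: F1=0 F2=0 -> 0
  row 3 [00011]: F1=0 F2=0 -> 0
  row 4 [00100]: F1=1 F2=0 (differ) -> 1
  row 5 [00101]: F1=1 F2=0 (differ) -> 1
  row 6 [00110]: F1=1 F2=0 (differ) -> 1
  row 7 [00111]: F1=1 F2=0 (differ) -> 1
  row 8 [01000]: F1=0 F2=1 (differ) -> 1
  row 9 [01001]: F1=0 F2=1 (differ) -> 1
  row 10 [01010]: F1=0 F2=0 -> 0
  row 11 [01011]: F1=0 F2=0 -> 0
  row 12 [01100]: F1=1 F2=1 -> 0
  row 13 [01101]: F1=1 F2=1 -> 0
  row 14 [01110]: F1=1 F2=0 (differ) -> 1
  row 15 [01111]: F1=1 F2=0 (differ) -> 1
  row 16 [10000]: F1=1 F2=0 (differ) -> 1
  row 17 [10001]: F1=1 F2=0 (differ) -> 1
  row 18 [10010]: F1=1 F2=0 (differ) -> 1
  row 19 [10011]: F1=1 F2=0 (differ) -> 1
  row 20 [10100]: F1=0 F2=0 -> 0
  row 21 [10101]: F1=0 F2=0 -> 0
  row 22 [10110]: F1=0 F2=0 -> 0
  row 23 [10111]: F1=0 F2=0 -> 0
  row 24 [11000]: F1=1 F2=1 -> 0
  row 25 [11001]: F1=1 F2=1 -> 0
  row 26 [11010]: F1=1 F2=0 (differ) -> 1
  row 27 [11011]: F1=1 F2=0 (differ) -> 1
  row 28 [11100]: F1=0 F2=1 (differ) -> 1
  row 29 [11101]: F1=0 F2=1 (differ) -> 1
  row 30 [11110]: F1=0 F2=0 -> 0
  row 31 [11111]: F1=0 F2=0 -> 0
Full result column, 8 rows per line (p,q fixed per line; r,s,t runs 000..111 left to right):
  rows 0-7 [p,q=00]: 00001111  (ones: 4)
  rows 8-15 [p,q=01]: 11000011  (ones: 4)
  rows 16-23 [p,q=10]: 11110000  (ones: 4)
  rows 24-31 [p,q=11]: 00111100  (ones: 4)
Disagreements = 4+4+4+4 = 16

16


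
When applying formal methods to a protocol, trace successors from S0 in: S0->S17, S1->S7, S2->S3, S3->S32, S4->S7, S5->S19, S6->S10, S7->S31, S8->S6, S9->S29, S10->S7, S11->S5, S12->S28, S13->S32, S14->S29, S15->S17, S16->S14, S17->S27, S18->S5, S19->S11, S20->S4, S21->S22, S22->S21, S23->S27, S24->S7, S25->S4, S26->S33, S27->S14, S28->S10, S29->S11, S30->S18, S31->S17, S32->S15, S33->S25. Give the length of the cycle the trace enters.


Trace from S0 until a state repeats:
  S0 -> S17 -> S27 -> S14 -> S29 -> S11 -> S5 -> S19 -> S11
S11 first seen at step 5, revisited at step 8.
Cycle length = 8 - 5 = 3

3


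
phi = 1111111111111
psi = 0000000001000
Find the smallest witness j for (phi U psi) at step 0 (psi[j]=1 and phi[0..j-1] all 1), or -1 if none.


(phi U psi) at 0: need smallest j with psi[j]=1 and phi[i]=1 for all i in [0,j).
Scan from step 0:
  step 0: phi=1, psi=0 -> continue
  step 1: phi=1, psi=0 -> continue
  step 2: phi=1, psi=0 -> continue
  step 3: phi=1, psi=0 -> continue
  step 9: psi=1 and phi held for [0,9) -> witness found
Witness step = 9

9


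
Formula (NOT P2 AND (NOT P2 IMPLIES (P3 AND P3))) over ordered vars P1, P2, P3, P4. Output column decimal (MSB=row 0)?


Formula: (NOT P2 AND (NOT P2 IMPLIES (P3 AND P3))) over P1, P2, P3, P4 (16 rows)
Evaluate each row (bits = P1,P2,P3,P4, MSB first):
  row 0 [0000]: (NOT 0 AND (NOT 0 IMPLIES (0 AND 0))) -> 0
  row 1 [0001]: (NOT 0 AND (NOT 0 IMPLIES (0 AND 0))) -> 0
  row 2 [0010]: (NOT 0 AND (NOT 0 IMPLIES (1 AND 1))) -> 1
  row 3 [0011]: (NOT 0 AND (NOT 0 IMPLIES (1 AND 1))) -> 1
  row 4 [0100]: (NOT 1 AND (NOT 1 IMPLIES (0 AND 0))) -> 0
  row 5 [0101]: (NOT 1 AND (NOT 1 IMPLIES (0 AND 0))) -> 0
  row 6 [0110]: (NOT 1 AND (NOT 1 IMPLIES (1 AND 1))) -> 0
  row 7 [0111]: (NOT 1 AND (NOT 1 IMPLIES (1 AND 1))) -> 0
  row 8 [1000]: (NOT 0 AND (NOT 0 IMPLIES (0 AND 0))) -> 0
  row 9 [1001]: (NOT 0 AND (NOT 0 IMPLIES (0 AND 0))) -> 0
  row 10 [1010]: (NOT 0 AND (NOT 0 IMPLIES (1 AND 1))) -> 1
  row 11 [1011]: (NOT 0 AND (NOT 0 IMPLIES (1 AND 1))) -> 1
  row 12 [1100]: (NOT 1 AND (NOT 1 IMPLIES (0 AND 0))) -> 0
  row 13 [1101]: (NOT 1 AND (NOT 1 IMPLIES (0 AND 0))) -> 0
  row 14 [1110]: (NOT 1 AND (NOT 1 IMPLIES (1 AND 1))) -> 0
  row 15 [1111]: (NOT 1 AND (NOT 1 IMPLIES (1 AND 1))) -> 0
Full result column, 4 rows per line (P1,P2 fixed per line; P3,P4 runs 00..11 left to right):
  rows 0-3 [P1,P2=00]: 0011  = hex 3
  rows 4-7 [P1,P2=01]: 0000  = hex 0
  rows 8-11 [P1,P2=10]: 0011  = hex 3
  rows 12-15 [P1,P2=11]: 0000  = hex 0
Output column (row 0 .. row 15) = 0011000000110000
Output column grouped in 4s = 0011 0000 0011 0000 = 0x3030
Convert to decimal digit by digit (value = value*16 + digit):
  3 -> 3
  3*16 + 0 = 48
  48*16 + 3 = 771
  771*16 + 0 = 12336
Decimal = 12336

12336


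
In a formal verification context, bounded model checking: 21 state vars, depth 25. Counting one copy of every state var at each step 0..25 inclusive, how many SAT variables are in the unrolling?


BMC unrolls to depth k, creating one copy of each state var for steps 0..k.
Step count = 25 + 1 = 26 (steps 0 through 25)
Vars per step = 21
Total = 21 * 26 = 546

546


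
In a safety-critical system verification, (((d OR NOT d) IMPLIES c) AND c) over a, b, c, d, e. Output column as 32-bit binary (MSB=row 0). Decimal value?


Formula: (((d OR NOT d) IMPLIES c) AND c) over a, b, c, d, e (32 rows)
Evaluate each row (bits = a,b,c,d,e, MSB first):
  row 0 [00000]: (((0 OR NOT 0) IMPLIES 0) AND 0) -> 0
  row 1 [00001]: (((0 OR NOT 0) IMPLIES 0) AND 0) -> 0
  row 2 [00010]: (((1 OR NOT 1) IMPLIES 0) AND 0) -> 0
  row 3 [00011]: (((1 OR NOT 1) IMPLIES 0) AND 0) -> 0
  row 4 [00100]: (((0 OR NOT 0) IMPLIES 1) AND 1) -> 1
  row 5 [00101]: (((0 OR NOT 0) IMPLIES 1) AND 1) -> 1
  row 6 [00110]: (((1 OR NOT 1) IMPLIES 1) AND 1) -> 1
  row 7 [00111]: (((1 OR NOT 1) IMPLIES 1) AND 1) -> 1
  row 8 [01000]: (((0 OR NOT 0) IMPLIES 0) AND 0) -> 0
  row 9 [01001]: (((0 OR NOT 0) IMPLIES 0) AND 0) -> 0
  row 10 [01010]: (((1 OR NOT 1) IMPLIES 0) AND 0) -> 0
  row 11 [01011]: (((1 OR NOT 1) IMPLIES 0) AND 0) -> 0
  row 12 [01100]: (((0 OR NOT 0) IMPLIES 1) AND 1) -> 1
  row 13 [01101]: (((0 OR NOT 0) IMPLIES 1) AND 1) -> 1
  row 14 [01110]: (((1 OR NOT 1) IMPLIES 1) AND 1) -> 1
  row 15 [01111]: (((1 OR NOT 1) IMPLIES 1) AND 1) -> 1
  row 16 [10000]: (((0 OR NOT 0) IMPLIES 0) AND 0) -> 0
  row 17 [10001]: (((0 OR NOT 0) IMPLIES 0) AND 0) -> 0
  row 18 [10010]: (((1 OR NOT 1) IMPLIES 0) AND 0) -> 0
  row 19 [10011]: (((1 OR NOT 1) IMPLIES 0) AND 0) -> 0
  row 20 [10100]: (((0 OR NOT 0) IMPLIES 1) AND 1) -> 1
  row 21 [10101]: (((0 OR NOT 0) IMPLIES 1) AND 1) -> 1
  row 22 [10110]: (((1 OR NOT 1) IMPLIES 1) AND 1) -> 1
  row 23 [10111]: (((1 OR NOT 1) IMPLIES 1) AND 1) -> 1
  row 24 [11000]: (((0 OR NOT 0) IMPLIES 0) AND 0) -> 0
  row 25 [11001]: (((0 OR NOT 0) IMPLIES 0) AND 0) -> 0
  row 26 [11010]: (((1 OR NOT 1) IMPLIES 0) AND 0) -> 0
  row 27 [11011]: (((1 OR NOT 1) IMPLIES 0) AND 0) -> 0
  row 28 [11100]: (((0 OR NOT 0) IMPLIES 1) AND 1) -> 1
  row 29 [11101]: (((0 OR NOT 0) IMPLIES 1) AND 1) -> 1
  row 30 [11110]: (((1 OR NOT 1) IMPLIES 1) AND 1) -> 1
  row 31 [11111]: (((1 OR NOT 1) IMPLIES 1) AND 1) -> 1
Full result column, 4 rows per line (a,b,c fixed per line; d,e runs 00..11 left to right):
  rows 0-3 [a,b,c=000]: 0000  = hex 0
  rows 4-7 [a,b,c=001]: 1111  = hex F
  rows 8-11 [a,b,c=010]: 0000  = hex 0
  rows 12-15 [a,b,c=011]: 1111  = hex F
  rows 16-19 [a,b,c=100]: 0000  = hex 0
  rows 20-23 [a,b,c=101]: 1111  = hex F
  rows 24-27 [a,b,c=110]: 0000  = hex 0
  rows 28-31 [a,b,c=111]: 1111  = hex F
Output column (row 0 .. row 31) = 00001111000011110000111100001111
Output column grouped in 4s = 0000 1111 0000 1111 0000 1111 0000 1111 = 0x0F0F0F0F
Convert to decimal digit by digit (value = value*16 + digit):
  0 -> 0
  0*16 + 15 (F) = 15
  15*16 + 0 = 240
  240*16 + 15 (F) = 3855
  3855*16 + 0 = 61680
  61680*16 + 15 (F) = 986895
  986895*16 + 0 = 15790320
  15790320*16 + 15 (F) = 252645135
Decimal = 252645135

252645135


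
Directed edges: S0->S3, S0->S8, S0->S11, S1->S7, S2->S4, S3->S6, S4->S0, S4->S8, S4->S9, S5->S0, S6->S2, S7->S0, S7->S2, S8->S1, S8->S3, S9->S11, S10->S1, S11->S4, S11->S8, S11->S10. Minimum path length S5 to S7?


BFS layer-by-layer from S5:
  dist 0: {S5}
  dist 1: {S0}
  dist 2: {S3, S8, S11}
  dist 3: {S1, S4, S6, S10}
  dist 4: {S2, S7, S9}
  -> S7 reached at distance 4
Shortest path length = 4

4


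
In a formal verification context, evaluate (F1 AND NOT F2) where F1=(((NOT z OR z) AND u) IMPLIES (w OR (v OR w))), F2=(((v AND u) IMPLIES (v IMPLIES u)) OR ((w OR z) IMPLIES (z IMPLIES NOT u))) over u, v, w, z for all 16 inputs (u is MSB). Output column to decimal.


F1 = (((NOT z OR z) AND u) IMPLIES (w OR (v OR w)))
F2 = (((v AND u) IMPLIES (v IMPLIES u)) OR ((w OR z) IMPLIES (z IMPLIES NOT u)))
Counterexample to F1=>F2 is where F1=1 and F2=0.
Evaluate each row (bits = u,v,w,z, MSB first):
  row 0 [0000]: F1=1 F2=1 -> F1&~F2 -> 0
  row 1 [0001]: F1=1 F2=1 -> F1&~F2 -> 0
  row 2 [0010]: F1=1 F2=1 -> F1&~F2 -> 0
  row 3 [0011]: F1=1 F2=1 -> F1&~F2 -> 0
  row 4 [0100]: F1=1 F2=1 -> F1&~F2 -> 0
  row 5 [0101]: F1=1 F2=1 -> F1&~F2 -> 0
  row 6 [0110]: F1=1 F2=1 -> F1&~F2 -> 0
  row 7 [0111]: F1=1 F2=1 -> F1&~F2 -> 0
  row 8 [1000]: F1=0 F2=1 -> F1&~F2 -> 0
  row 9 [1001]: F1=0 F2=1 -> F1&~F2 -> 0
  row 10 [1010]: F1=1 F2=1 -> F1&~F2 -> 0
  row 11 [1011]: F1=1 F2=1 -> F1&~F2 -> 0
  row 12 [1100]: F1=1 F2=1 -> F1&~F2 -> 0
  row 13 [1101]: F1=1 F2=1 -> F1&~F2 -> 0
  row 14 [1110]: F1=1 F2=1 -> F1&~F2 -> 0
  row 15 [1111]: F1=1 F2=1 -> F1&~F2 -> 0
Full result column, 4 rows per line (u,v fixed per line; w,z runs 00..11 left to right):
  rows 0-3 [u,v=00]: 0000  = hex 0
  rows 4-7 [u,v=01]: 0000  = hex 0
  rows 8-11 [u,v=10]: 0000  = hex 0
  rows 12-15 [u,v=11]: 0000  = hex 0
Counterexample vector (row 0 .. row 15) = 0000000000000000
Output column grouped in 4s = 0000 0000 0000 0000 = 0x0000
Convert to decimal digit by digit (value = value*16 + digit):
  0 -> 0
  0*16 + 0 = 0
  0*16 + 0 = 0
  0*16 + 0 = 0
Decimal = 0

0


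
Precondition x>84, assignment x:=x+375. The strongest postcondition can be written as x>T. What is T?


Formula: sp(P, x:=E) = exists old_x. (x = E[old_x/x]) AND P[old_x/x] (old_x is the value of x before the assignment; eliminate old_x by solving x = E[old_x/x] for old_x)
Step 1: Precondition P: x>84, i.e. old_x > 84
Step 2: Assignment gives x = old_x + 375, so old_x = x - 375
Step 3: Substitute into P: x - 375 > 84
Step 4: Simplify: x > 84+375 = 459

459


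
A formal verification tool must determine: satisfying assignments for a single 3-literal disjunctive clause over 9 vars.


Step 1: Total=2^9=512
Step 2: Unsat when all 3 false: 2^6=64
Step 3: Sat=512-64=448

448


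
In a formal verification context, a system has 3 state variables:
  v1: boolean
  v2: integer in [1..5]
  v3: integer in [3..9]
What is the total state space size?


State space = product of domain sizes of all variables.
Domain sizes:
  v1 (boolean): 2
  v2 (integer in [1..5]): 5
  v3 (integer in [3..9]): 7
Product = 2 * 5 * 7 = 70

70


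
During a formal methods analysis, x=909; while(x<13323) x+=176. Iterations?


Step 1: x goes from 909 toward 13323 by 176; the body runs while x<13323, so iterations = ceil((bound-start)/step)
Step 2: Distance=12414
Step 3: ceil(12414/176)=71

71


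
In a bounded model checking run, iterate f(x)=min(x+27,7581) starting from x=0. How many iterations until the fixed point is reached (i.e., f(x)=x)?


Step 1: x=0, cap=7581, increment=27
Step 2: x grows by 27 each step until capped at 7581; fixed point is x=7581
Step 3: iterations = ceil(7581/27) = 281

281


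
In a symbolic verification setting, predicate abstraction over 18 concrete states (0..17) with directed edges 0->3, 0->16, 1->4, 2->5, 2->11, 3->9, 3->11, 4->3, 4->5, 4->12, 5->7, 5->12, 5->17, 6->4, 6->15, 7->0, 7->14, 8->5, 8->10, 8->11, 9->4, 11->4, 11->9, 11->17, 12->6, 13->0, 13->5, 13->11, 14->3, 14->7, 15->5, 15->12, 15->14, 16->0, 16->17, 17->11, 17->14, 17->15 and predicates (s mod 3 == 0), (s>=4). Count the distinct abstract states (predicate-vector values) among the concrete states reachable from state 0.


BFS from 0:
Concrete reachable: {0, 3, 4, 5, 6, 7, 9, 11, 12, 14, 15, 16, 17}
Abstract via predicates (s mod 3 == 0), (s>=4):
  (0,1) <- {4, 5, 7, 11, 14, 16, 17}
  (1,0) <- {0, 3}
  (1,1) <- {6, 9, 12, 15}
Distinct abstract states = 3

3


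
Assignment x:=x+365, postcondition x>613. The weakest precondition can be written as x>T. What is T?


Formula: wp(x:=E, P) = P[E/x] (substitute E for x in postcondition)
Step 1: Postcondition: x>613
Step 2: Substitute x+365 for x: x+365>613
Step 3: Solve for x: x > 613-365 = 248

248


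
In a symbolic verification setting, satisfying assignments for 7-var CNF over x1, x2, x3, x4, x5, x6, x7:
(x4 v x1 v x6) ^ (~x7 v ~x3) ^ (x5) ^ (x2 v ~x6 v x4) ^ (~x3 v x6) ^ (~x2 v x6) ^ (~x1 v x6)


CNF with 7 clauses over 7 vars (128 assignments).
An assignment satisfies CNF iff every clause has >=1 true literal.
Check each row (bits = x1,x2,x3,x4,x5,x6,x7; clause T/F shown):
  row 0 [0000000]: clauses=FTFTTTT -> 0
  row 1 [0000001]: clauses=FTFTTTT -> 0
  row 2 [0000010]: clauses=TTFFTTT -> 0
  row 3 [0000011]: clauses=TTFFTTT -> 0
  row 4 [0000100]: clauses=FTTTTTT -> 0
  (every remaining row is evaluated the same way; all 128 results are listed next)
Full result column, 8 rows per line (x1,x2,x3,x4 fixed per line; x5,x6,x7 runs 000..111 left to right):
  rows 0-7 [x1,x2,x3,x4=0000]: 00000000  (ones: 0)
  rows 8-15 [x1,x2,x3,x4=0001]: 00001111  (ones: 4)
  rows 16-23 [x1,x2,x3,x4=0010]: 00000000  (ones: 0)
  rows 24-31 [x1,x2,x3,x4=0011]: 00000010  (ones: 1)
  rows 32-39 [x1,x2,x3,x4=0100]: 00000011  (ones: 2)
  rows 40-47 [x1,x2,x3,x4=0101]: 00000011  (ones: 2)
  rows 48-55 [x1,x2,x3,x4=0110]: 00000010  (ones: 1)
  rows 56-63 [x1,x2,x3,x4=0111]: 00000010  (ones: 1)
  rows 64-71 [x1,x2,x3,x4=1000]: 00000000  (ones: 0)
  rows 72-79 [x1,x2,x3,x4=1001]: 00000011  (ones: 2)
  rows 80-87 [x1,x2,x3,x4=1010]: 00000000  (ones: 0)
  rows 88-95 [x1,x2,x3,x4=1011]: 00000010  (ones: 1)
  rows 96-103 [x1,x2,x3,x4=1100]: 00000011  (ones: 2)
  rows 104-111 [x1,x2,x3,x4=1101]: 00000011  (ones: 2)
  rows 112-119 [x1,x2,x3,x4=1110]: 00000010  (ones: 1)
  rows 120-127 [x1,x2,x3,x4=1111]: 00000010  (ones: 1)
Satisfying assignments = 0+4+0+1+2+2+1+1+0+2+0+1+2+2+1+1 = 20

20


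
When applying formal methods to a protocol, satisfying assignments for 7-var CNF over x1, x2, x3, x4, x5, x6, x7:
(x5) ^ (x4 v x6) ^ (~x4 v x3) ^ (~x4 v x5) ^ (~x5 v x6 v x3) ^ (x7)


CNF with 6 clauses over 7 vars (128 assignments).
An assignment satisfies CNF iff every clause has >=1 true literal.
Check each row (bits = x1,x2,x3,x4,x5,x6,x7; clause T/F shown):
  row 0 [0000000]: clauses=FFTTTF -> 0
  row 1 [0000001]: clauses=FFTTTT -> 0
  row 2 [0000010]: clauses=FTTTTF -> 0
  row 3 [0000011]: clauses=FTTTTT -> 0
  row 4 [0000100]: clauses=TFTTFF -> 0
  (every remaining row is evaluated the same way; all 128 results are listed next)
Full result column, 8 rows per line (x1,x2,x3,x4 fixed per line; x5,x6,x7 runs 000..111 left to right):
  rows 0-7 [x1,x2,x3,x4=0000]: 00000001  (ones: 1)
  rows 8-15 [x1,x2,x3,x4=0001]: 00000000  (ones: 0)
  rows 16-23 [x1,x2,x3,x4=0010]: 00000001  (ones: 1)
  rows 24-31 [x1,x2,x3,x4=0011]: 00000101  (ones: 2)
  rows 32-39 [x1,x2,x3,x4=0100]: 00000001  (ones: 1)
  rows 40-47 [x1,x2,x3,x4=0101]: 00000000  (ones: 0)
  rows 48-55 [x1,x2,x3,x4=0110]: 00000001  (ones: 1)
  rows 56-63 [x1,x2,x3,x4=0111]: 00000101  (ones: 2)
  rows 64-71 [x1,x2,x3,x4=1000]: 00000001  (ones: 1)
  rows 72-79 [x1,x2,x3,x4=1001]: 00000000  (ones: 0)
  rows 80-87 [x1,x2,x3,x4=1010]: 00000001  (ones: 1)
  rows 88-95 [x1,x2,x3,x4=1011]: 00000101  (ones: 2)
  rows 96-103 [x1,x2,x3,x4=1100]: 00000001  (ones: 1)
  rows 104-111 [x1,x2,x3,x4=1101]: 00000000  (ones: 0)
  rows 112-119 [x1,x2,x3,x4=1110]: 00000001  (ones: 1)
  rows 120-127 [x1,x2,x3,x4=1111]: 00000101  (ones: 2)
Satisfying assignments = 1+0+1+2+1+0+1+2+1+0+1+2+1+0+1+2 = 16

16


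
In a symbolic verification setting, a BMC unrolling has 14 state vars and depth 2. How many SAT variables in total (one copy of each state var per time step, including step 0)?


BMC unrolls to depth k, creating one copy of each state var for steps 0..k.
Step count = 2 + 1 = 3 (steps 0 through 2)
Vars per step = 14
Total = 14 * 3 = 42

42


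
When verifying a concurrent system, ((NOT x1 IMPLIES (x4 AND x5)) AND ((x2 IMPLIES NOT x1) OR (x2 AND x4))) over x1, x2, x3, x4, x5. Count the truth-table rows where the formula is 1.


Formula: ((NOT x1 IMPLIES (x4 AND x5)) AND ((x2 IMPLIES NOT x1) OR (x2 AND x4))) over 5 vars (32 rows)
Evaluate each row (x1, x2, x3, x4, x5 as bits, MSB first):
  row 0 [00000]: ((NOT 0 IMPLIES (0 AND 0)) AND ((0 IMPLIES NOT 0) OR (0 AND 0))) -> 0
  row 1 [00001]: ((NOT 0 IMPLIES (0 AND 1)) AND ((0 IMPLIES NOT 0) OR (0 AND 0))) -> 0
  row 2 [00010]: ((NOT 0 IMPLIES (1 AND 0)) AND ((0 IMPLIES NOT 0) OR (0 AND 1))) -> 0
  row 3 [00011]: ((NOT 0 IMPLIES (1 AND 1)) AND ((0 IMPLIES NOT 0) OR (0 AND 1))) -> 1
  row 4 [00100]: ((NOT 0 IMPLIES (0 AND 0)) AND ((0 IMPLIES NOT 0) OR (0 AND 0))) -> 0
  row 5 [00101]: ((NOT 0 IMPLIES (0 AND 1)) AND ((0 IMPLIES NOT 0) OR (0 AND 0))) -> 0
  row 6 [00110]: ((NOT 0 IMPLIES (1 AND 0)) AND ((0 IMPLIES NOT 0) OR (0 AND 1))) -> 0
  row 7 [00111]: ((NOT 0 IMPLIES (1 AND 1)) AND ((0 IMPLIES NOT 0) OR (0 AND 1))) -> 1
  row 8 [01000]: ((NOT 0 IMPLIES (0 AND 0)) AND ((1 IMPLIES NOT 0) OR (1 AND 0))) -> 0
  row 9 [01001]: ((NOT 0 IMPLIES (0 AND 1)) AND ((1 IMPLIES NOT 0) OR (1 AND 0))) -> 0
  row 10 [01010]: ((NOT 0 IMPLIES (1 AND 0)) AND ((1 IMPLIES NOT 0) OR (1 AND 1))) -> 0
  row 11 [01011]: ((NOT 0 IMPLIES (1 AND 1)) AND ((1 IMPLIES NOT 0) OR (1 AND 1))) -> 1
  row 12 [01100]: ((NOT 0 IMPLIES (0 AND 0)) AND ((1 IMPLIES NOT 0) OR (1 AND 0))) -> 0
  row 13 [01101]: ((NOT 0 IMPLIES (0 AND 1)) AND ((1 IMPLIES NOT 0) OR (1 AND 0))) -> 0
  row 14 [01110]: ((NOT 0 IMPLIES (1 AND 0)) AND ((1 IMPLIES NOT 0) OR (1 AND 1))) -> 0
  row 15 [01111]: ((NOT 0 IMPLIES (1 AND 1)) AND ((1 IMPLIES NOT 0) OR (1 AND 1))) -> 1
  row 16 [10000]: ((NOT 1 IMPLIES (0 AND 0)) AND ((0 IMPLIES NOT 1) OR (0 AND 0))) -> 1
  row 17 [10001]: ((NOT 1 IMPLIES (0 AND 1)) AND ((0 IMPLIES NOT 1) OR (0 AND 0))) -> 1
  row 18 [10010]: ((NOT 1 IMPLIES (1 AND 0)) AND ((0 IMPLIES NOT 1) OR (0 AND 1))) -> 1
  row 19 [10011]: ((NOT 1 IMPLIES (1 AND 1)) AND ((0 IMPLIES NOT 1) OR (0 AND 1))) -> 1
  row 20 [10100]: ((NOT 1 IMPLIES (0 AND 0)) AND ((0 IMPLIES NOT 1) OR (0 AND 0))) -> 1
  row 21 [10101]: ((NOT 1 IMPLIES (0 AND 1)) AND ((0 IMPLIES NOT 1) OR (0 AND 0))) -> 1
  row 22 [10110]: ((NOT 1 IMPLIES (1 AND 0)) AND ((0 IMPLIES NOT 1) OR (0 AND 1))) -> 1
  row 23 [10111]: ((NOT 1 IMPLIES (1 AND 1)) AND ((0 IMPLIES NOT 1) OR (0 AND 1))) -> 1
  row 24 [11000]: ((NOT 1 IMPLIES (0 AND 0)) AND ((1 IMPLIES NOT 1) OR (1 AND 0))) -> 0
  row 25 [11001]: ((NOT 1 IMPLIES (0 AND 1)) AND ((1 IMPLIES NOT 1) OR (1 AND 0))) -> 0
  row 26 [11010]: ((NOT 1 IMPLIES (1 AND 0)) AND ((1 IMPLIES NOT 1) OR (1 AND 1))) -> 1
  row 27 [11011]: ((NOT 1 IMPLIES (1 AND 1)) AND ((1 IMPLIES NOT 1) OR (1 AND 1))) -> 1
  row 28 [11100]: ((NOT 1 IMPLIES (0 AND 0)) AND ((1 IMPLIES NOT 1) OR (1 AND 0))) -> 0
  row 29 [11101]: ((NOT 1 IMPLIES (0 AND 1)) AND ((1 IMPLIES NOT 1) OR (1 AND 0))) -> 0
  row 30 [11110]: ((NOT 1 IMPLIES (1 AND 0)) AND ((1 IMPLIES NOT 1) OR (1 AND 1))) -> 1
  row 31 [11111]: ((NOT 1 IMPLIES (1 AND 1)) AND ((1 IMPLIES NOT 1) OR (1 AND 1))) -> 1
Full result column, 8 rows per line (x1,x2 fixed per line; x3,x4,x5 runs 000..111 left to right):
  rows 0-7 [x1,x2=00]: 00010001  (ones: 2)
  rows 8-15 [x1,x2=01]: 00010001  (ones: 2)
  rows 16-23 [x1,x2=10]: 11111111  (ones: 8)
  rows 24-31 [x1,x2=11]: 00110011  (ones: 4)
Count of 1-rows = 2+2+8+4 = 16

16


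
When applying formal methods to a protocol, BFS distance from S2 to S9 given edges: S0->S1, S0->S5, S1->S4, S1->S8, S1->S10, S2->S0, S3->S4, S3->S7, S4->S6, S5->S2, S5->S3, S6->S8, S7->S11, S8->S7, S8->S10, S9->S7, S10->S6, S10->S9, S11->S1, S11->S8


BFS layer-by-layer from S2:
  dist 0: {S2}
  dist 1: {S0}
  dist 2: {S1, S5}
  dist 3: {S3, S4, S8, S10}
  dist 4: {S6, S7, S9}
  -> S9 reached at distance 4
Shortest path length = 4

4


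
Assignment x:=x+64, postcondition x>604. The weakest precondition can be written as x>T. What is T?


Formula: wp(x:=E, P) = P[E/x] (substitute E for x in postcondition)
Step 1: Postcondition: x>604
Step 2: Substitute x+64 for x: x+64>604
Step 3: Solve for x: x > 604-64 = 540

540


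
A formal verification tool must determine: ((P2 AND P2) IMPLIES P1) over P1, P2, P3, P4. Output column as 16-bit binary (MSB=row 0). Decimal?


Formula: ((P2 AND P2) IMPLIES P1) over P1, P2, P3, P4 (16 rows)
Evaluate each row (bits = P1,P2,P3,P4, MSB first):
  row 0 [0000]: ((0 AND 0) IMPLIES 0) -> 1
  row 1 [0001]: ((0 AND 0) IMPLIES 0) -> 1
  row 2 [0010]: ((0 AND 0) IMPLIES 0) -> 1
  row 3 [0011]: ((0 AND 0) IMPLIES 0) -> 1
  row 4 [0100]: ((1 AND 1) IMPLIES 0) -> 0
  row 5 [0101]: ((1 AND 1) IMPLIES 0) -> 0
  row 6 [0110]: ((1 AND 1) IMPLIES 0) -> 0
  row 7 [0111]: ((1 AND 1) IMPLIES 0) -> 0
  row 8 [1000]: ((0 AND 0) IMPLIES 1) -> 1
  row 9 [1001]: ((0 AND 0) IMPLIES 1) -> 1
  row 10 [1010]: ((0 AND 0) IMPLIES 1) -> 1
  row 11 [1011]: ((0 AND 0) IMPLIES 1) -> 1
  row 12 [1100]: ((1 AND 1) IMPLIES 1) -> 1
  row 13 [1101]: ((1 AND 1) IMPLIES 1) -> 1
  row 14 [1110]: ((1 AND 1) IMPLIES 1) -> 1
  row 15 [1111]: ((1 AND 1) IMPLIES 1) -> 1
Full result column, 4 rows per line (P1,P2 fixed per line; P3,P4 runs 00..11 left to right):
  rows 0-3 [P1,P2=00]: 1111  = hex F
  rows 4-7 [P1,P2=01]: 0000  = hex 0
  rows 8-11 [P1,P2=10]: 1111  = hex F
  rows 12-15 [P1,P2=11]: 1111  = hex F
Output column (row 0 .. row 15) = 1111000011111111
Output column grouped in 4s = 1111 0000 1111 1111 = 0xF0FF
Convert to decimal digit by digit (value = value*16 + digit):
  F -> 15
  15*16 + 0 = 240
  240*16 + 15 (F) = 3855
  3855*16 + 15 (F) = 61695
Decimal = 61695

61695


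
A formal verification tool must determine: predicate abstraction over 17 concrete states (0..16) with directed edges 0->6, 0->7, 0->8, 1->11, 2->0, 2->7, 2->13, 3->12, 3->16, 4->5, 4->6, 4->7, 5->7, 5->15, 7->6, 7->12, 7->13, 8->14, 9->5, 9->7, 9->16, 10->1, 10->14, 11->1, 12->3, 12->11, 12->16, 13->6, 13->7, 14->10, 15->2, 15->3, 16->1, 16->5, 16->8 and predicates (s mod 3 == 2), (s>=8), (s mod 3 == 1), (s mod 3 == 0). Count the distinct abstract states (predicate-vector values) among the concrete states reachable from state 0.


BFS from 0:
Concrete reachable: {0, 1, 2, 3, 5, 6, 7, 8, 10, 11, 12, 13, 14, 15, 16}
Abstract via predicates (s mod 3 == 2), (s>=8), (s mod 3 == 1), (s mod 3 == 0):
  (0,0,0,1) <- {0, 3, 6}
  (0,0,1,0) <- {1, 7}
  (0,1,0,1) <- {12, 15}
  (0,1,1,0) <- {10, 13, 16}
  (1,0,0,0) <- {2, 5}
  (1,1,0,0) <- {8, 11, 14}
Distinct abstract states = 6

6


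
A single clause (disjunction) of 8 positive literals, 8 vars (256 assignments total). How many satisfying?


Step 1: Total=2^8=256
Step 2: Unsat when all 8 false: 2^0=1
Step 3: Sat=256-1=255

255


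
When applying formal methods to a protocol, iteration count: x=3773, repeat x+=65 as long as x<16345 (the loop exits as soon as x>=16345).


Step 1: x goes from 3773 toward 16345 by 65; the body runs while x<16345, so iterations = ceil((bound-start)/step)
Step 2: Distance=12572
Step 3: ceil(12572/65)=194

194


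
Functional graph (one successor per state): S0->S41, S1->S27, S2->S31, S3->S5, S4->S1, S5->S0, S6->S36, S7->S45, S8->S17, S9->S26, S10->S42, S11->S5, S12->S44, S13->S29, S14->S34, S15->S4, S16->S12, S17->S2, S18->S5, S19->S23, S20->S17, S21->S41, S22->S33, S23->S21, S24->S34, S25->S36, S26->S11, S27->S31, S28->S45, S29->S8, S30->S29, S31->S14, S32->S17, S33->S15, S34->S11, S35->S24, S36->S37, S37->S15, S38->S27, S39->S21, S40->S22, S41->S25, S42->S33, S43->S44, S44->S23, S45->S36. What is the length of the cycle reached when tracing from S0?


Trace from S0 until a state repeats:
  S0 -> S41 -> S25 -> S36 -> S37 -> S15 -> S4 -> S1 -> S27 -> S31 -> S14 -> S34 -> S11 -> S5 -> S0
S0 first seen at step 0, revisited at step 14.
Cycle length = 14 - 0 = 14

14


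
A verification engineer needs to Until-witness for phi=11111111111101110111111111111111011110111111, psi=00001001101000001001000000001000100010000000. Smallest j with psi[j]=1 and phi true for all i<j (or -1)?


(phi U psi) at 0: need smallest j with psi[j]=1 and phi[i]=1 for all i in [0,j).
Scan from step 0:
  step 0: phi=1, psi=0 -> continue
  step 1: phi=1, psi=0 -> continue
  step 2: phi=1, psi=0 -> continue
  step 3: phi=1, psi=0 -> continue
  step 4: psi=1 and phi held for [0,4) -> witness found
Witness step = 4

4


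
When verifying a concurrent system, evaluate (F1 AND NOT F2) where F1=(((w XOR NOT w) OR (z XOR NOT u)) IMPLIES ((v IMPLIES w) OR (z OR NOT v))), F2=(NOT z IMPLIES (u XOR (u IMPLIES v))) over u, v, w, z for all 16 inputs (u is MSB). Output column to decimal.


F1 = (((w XOR NOT w) OR (z XOR NOT u)) IMPLIES ((v IMPLIES w) OR (z OR NOT v)))
F2 = (NOT z IMPLIES (u XOR (u IMPLIES v)))
Counterexample to F1=>F2 is where F1=1 and F2=0.
Evaluate each row (bits = u,v,w,z, MSB first):
  row 0 [0000]: F1=1 F2=1 -> F1&~F2 -> 0
  row 1 [0001]: F1=1 F2=1 -> F1&~F2 -> 0
  row 2 [0010]: F1=1 F2=1 -> F1&~F2 -> 0
  row 3 [0011]: F1=1 F2=1 -> F1&~F2 -> 0
  row 4 [0100]: F1=0 F2=1 -> F1&~F2 -> 0
  row 5 [0101]: F1=1 F2=1 -> F1&~F2 -> 0
  row 6 [0110]: F1=1 F2=1 -> F1&~F2 -> 0
  row 7 [0111]: F1=1 F2=1 -> F1&~F2 -> 0
  row 8 [1000]: F1=1 F2=1 -> F1&~F2 -> 0
  row 9 [1001]: F1=1 F2=1 -> F1&~F2 -> 0
  row 10 [1010]: F1=1 F2=1 -> F1&~F2 -> 0
  row 11 [1011]: F1=1 F2=1 -> F1&~F2 -> 0
  row 12 [1100]: F1=0 F2=0 -> F1&~F2 -> 0
  row 13 [1101]: F1=1 F2=1 -> F1&~F2 -> 0
  row 14 [1110]: F1=1 F2=0 -> F1&~F2 -> 1
  row 15 [1111]: F1=1 F2=1 -> F1&~F2 -> 0
Full result column, 4 rows per line (u,v fixed per line; w,z runs 00..11 left to right):
  rows 0-3 [u,v=00]: 0000  = hex 0
  rows 4-7 [u,v=01]: 0000  = hex 0
  rows 8-11 [u,v=10]: 0000  = hex 0
  rows 12-15 [u,v=11]: 0010  = hex 2
Counterexample vector (row 0 .. row 15) = 0000000000000010
Output column grouped in 4s = 0000 0000 0000 0010 = 0x0002
Convert to decimal digit by digit (value = value*16 + digit):
  0 -> 0
  0*16 + 0 = 0
  0*16 + 0 = 0
  0*16 + 2 = 2
Decimal = 2

2


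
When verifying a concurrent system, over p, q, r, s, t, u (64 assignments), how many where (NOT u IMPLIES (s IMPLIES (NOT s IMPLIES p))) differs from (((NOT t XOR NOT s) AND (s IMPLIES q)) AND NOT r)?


F1 = (NOT u IMPLIES (s IMPLIES (NOT s IMPLIES p)))
F2 = (((NOT t XOR NOT s) AND (s IMPLIES q)) AND NOT r)
Evaluate both on each of 64 rows (bits = p,q,r,s,t,u):
  row 0 [000000]: F1=1 F2=0 (differ) -> 1
  row 1 [000001]: F1=1 F2=0 (differ) -> 1
  row 2 [000010]: F1=1 F2=1 -> 0
  row 3 [000011]: F1=1 F2=1 -> 0
  row 4 [000100]: F1=1 F2=0 (differ) -> 1
  (every remaining row is evaluated the same way; all 64 results are listed next)
Full result column, 8 rows per line (p,q,r fixed per line; s,t,u runs 000..111 left to right):
  rows 0-7 [p,q,r=000]: 11001111  (ones: 6)
  rows 8-15 [p,q,r=001]: 11111111  (ones: 8)
  rows 16-23 [p,q,r=010]: 11000011  (ones: 4)
  rows 24-31 [p,q,r=011]: 11111111  (ones: 8)
  rows 32-39 [p,q,r=100]: 11001111  (ones: 6)
  rows 40-47 [p,q,r=101]: 11111111  (ones: 8)
  rows 48-55 [p,q,r=110]: 11000011  (ones: 4)
  rows 56-63 [p,q,r=111]: 11111111  (ones: 8)
Disagreements = 6+8+4+8+6+8+4+8 = 52

52


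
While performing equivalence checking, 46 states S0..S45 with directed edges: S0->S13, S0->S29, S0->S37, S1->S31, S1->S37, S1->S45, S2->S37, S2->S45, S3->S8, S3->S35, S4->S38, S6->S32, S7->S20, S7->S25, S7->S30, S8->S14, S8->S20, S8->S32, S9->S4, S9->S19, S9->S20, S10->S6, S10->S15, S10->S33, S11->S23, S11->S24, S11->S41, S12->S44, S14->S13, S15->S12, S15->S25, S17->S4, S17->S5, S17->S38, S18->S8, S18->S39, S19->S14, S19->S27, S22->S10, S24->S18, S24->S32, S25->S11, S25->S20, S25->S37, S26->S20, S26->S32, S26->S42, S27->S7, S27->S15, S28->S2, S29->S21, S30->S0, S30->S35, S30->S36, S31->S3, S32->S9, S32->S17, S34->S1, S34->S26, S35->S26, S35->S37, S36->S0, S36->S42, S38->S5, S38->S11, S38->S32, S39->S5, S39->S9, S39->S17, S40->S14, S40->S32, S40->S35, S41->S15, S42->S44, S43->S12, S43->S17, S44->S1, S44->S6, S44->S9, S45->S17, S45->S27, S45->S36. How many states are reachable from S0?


BFS from S0:
  layer 0: {S0}
  layer 1: {S13, S29, S37}
  layer 2: {S21}
Reachable set: {S0, S13, S21, S29, S37}
Count = 5

5


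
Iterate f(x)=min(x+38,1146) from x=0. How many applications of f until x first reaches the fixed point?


Step 1: x=0, cap=1146, increment=38
Step 2: x grows by 38 each step until capped at 1146; fixed point is x=1146
Step 3: iterations = ceil(1146/38) = 31

31


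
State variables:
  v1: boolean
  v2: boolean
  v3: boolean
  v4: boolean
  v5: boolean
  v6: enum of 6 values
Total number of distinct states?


State space = product of domain sizes of all variables.
Domain sizes:
  v1 (boolean): 2
  v2 (boolean): 2
  v3 (boolean): 2
  v4 (boolean): 2
  v5 (boolean): 2
  v6 (enum of 6 values): 6
Product = 2 * 2 * 2 * 2 * 2 * 6 = 192

192


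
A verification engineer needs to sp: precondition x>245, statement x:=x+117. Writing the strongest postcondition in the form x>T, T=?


Formula: sp(P, x:=E) = exists old_x. (x = E[old_x/x]) AND P[old_x/x] (old_x is the value of x before the assignment; eliminate old_x by solving x = E[old_x/x] for old_x)
Step 1: Precondition P: x>245, i.e. old_x > 245
Step 2: Assignment gives x = old_x + 117, so old_x = x - 117
Step 3: Substitute into P: x - 117 > 245
Step 4: Simplify: x > 245+117 = 362

362


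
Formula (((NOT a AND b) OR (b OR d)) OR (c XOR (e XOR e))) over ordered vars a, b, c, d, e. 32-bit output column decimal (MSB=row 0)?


Formula: (((NOT a AND b) OR (b OR d)) OR (c XOR (e XOR e))) over a, b, c, d, e (32 rows)
Evaluate each row (bits = a,b,c,d,e, MSB first):
  row 0 [00000]: (((NOT 0 AND 0) OR (0 OR 0)) OR (0 XOR (0 XOR 0))) -> 0
  row 1 [00001]: (((NOT 0 AND 0) OR (0 OR 0)) OR (0 XOR (1 XOR 1))) -> 0
  row 2 [00010]: (((NOT 0 AND 0) OR (0 OR 1)) OR (0 XOR (0 XOR 0))) -> 1
  row 3 [00011]: (((NOT 0 AND 0) OR (0 OR 1)) OR (0 XOR (1 XOR 1))) -> 1
  row 4 [00100]: (((NOT 0 AND 0) OR (0 OR 0)) OR (1 XOR (0 XOR 0))) -> 1
  row 5 [00101]: (((NOT 0 AND 0) OR (0 OR 0)) OR (1 XOR (1 XOR 1))) -> 1
  row 6 [00110]: (((NOT 0 AND 0) OR (0 OR 1)) OR (1 XOR (0 XOR 0))) -> 1
  row 7 [00111]: (((NOT 0 AND 0) OR (0 OR 1)) OR (1 XOR (1 XOR 1))) -> 1
  row 8 [01000]: (((NOT 0 AND 1) OR (1 OR 0)) OR (0 XOR (0 XOR 0))) -> 1
  row 9 [01001]: (((NOT 0 AND 1) OR (1 OR 0)) OR (0 XOR (1 XOR 1))) -> 1
  row 10 [01010]: (((NOT 0 AND 1) OR (1 OR 1)) OR (0 XOR (0 XOR 0))) -> 1
  row 11 [01011]: (((NOT 0 AND 1) OR (1 OR 1)) OR (0 XOR (1 XOR 1))) -> 1
  row 12 [01100]: (((NOT 0 AND 1) OR (1 OR 0)) OR (1 XOR (0 XOR 0))) -> 1
  row 13 [01101]: (((NOT 0 AND 1) OR (1 OR 0)) OR (1 XOR (1 XOR 1))) -> 1
  row 14 [01110]: (((NOT 0 AND 1) OR (1 OR 1)) OR (1 XOR (0 XOR 0))) -> 1
  row 15 [01111]: (((NOT 0 AND 1) OR (1 OR 1)) OR (1 XOR (1 XOR 1))) -> 1
  row 16 [10000]: (((NOT 1 AND 0) OR (0 OR 0)) OR (0 XOR (0 XOR 0))) -> 0
  row 17 [10001]: (((NOT 1 AND 0) OR (0 OR 0)) OR (0 XOR (1 XOR 1))) -> 0
  row 18 [10010]: (((NOT 1 AND 0) OR (0 OR 1)) OR (0 XOR (0 XOR 0))) -> 1
  row 19 [10011]: (((NOT 1 AND 0) OR (0 OR 1)) OR (0 XOR (1 XOR 1))) -> 1
  row 20 [10100]: (((NOT 1 AND 0) OR (0 OR 0)) OR (1 XOR (0 XOR 0))) -> 1
  row 21 [10101]: (((NOT 1 AND 0) OR (0 OR 0)) OR (1 XOR (1 XOR 1))) -> 1
  row 22 [10110]: (((NOT 1 AND 0) OR (0 OR 1)) OR (1 XOR (0 XOR 0))) -> 1
  row 23 [10111]: (((NOT 1 AND 0) OR (0 OR 1)) OR (1 XOR (1 XOR 1))) -> 1
  row 24 [11000]: (((NOT 1 AND 1) OR (1 OR 0)) OR (0 XOR (0 XOR 0))) -> 1
  row 25 [11001]: (((NOT 1 AND 1) OR (1 OR 0)) OR (0 XOR (1 XOR 1))) -> 1
  row 26 [11010]: (((NOT 1 AND 1) OR (1 OR 1)) OR (0 XOR (0 XOR 0))) -> 1
  row 27 [11011]: (((NOT 1 AND 1) OR (1 OR 1)) OR (0 XOR (1 XOR 1))) -> 1
  row 28 [11100]: (((NOT 1 AND 1) OR (1 OR 0)) OR (1 XOR (0 XOR 0))) -> 1
  row 29 [11101]: (((NOT 1 AND 1) OR (1 OR 0)) OR (1 XOR (1 XOR 1))) -> 1
  row 30 [11110]: (((NOT 1 AND 1) OR (1 OR 1)) OR (1 XOR (0 XOR 0))) -> 1
  row 31 [11111]: (((NOT 1 AND 1) OR (1 OR 1)) OR (1 XOR (1 XOR 1))) -> 1
Full result column, 4 rows per line (a,b,c fixed per line; d,e runs 00..11 left to right):
  rows 0-3 [a,b,c=000]: 0011  = hex 3
  rows 4-7 [a,b,c=001]: 1111  = hex F
  rows 8-11 [a,b,c=010]: 1111  = hex F
  rows 12-15 [a,b,c=011]: 1111  = hex F
  rows 16-19 [a,b,c=100]: 0011  = hex 3
  rows 20-23 [a,b,c=101]: 1111  = hex F
  rows 24-27 [a,b,c=110]: 1111  = hex F
  rows 28-31 [a,b,c=111]: 1111  = hex F
Output column (row 0 .. row 31) = 00111111111111110011111111111111
Output column grouped in 4s = 0011 1111 1111 1111 0011 1111 1111 1111 = 0x3FFF3FFF
Convert to decimal digit by digit (value = value*16 + digit):
  3 -> 3
  3*16 + 15 (F) = 63
  63*16 + 15 (F) = 1023
  1023*16 + 15 (F) = 16383
  16383*16 + 3 = 262131
  262131*16 + 15 (F) = 4194111
  4194111*16 + 15 (F) = 67105791
  67105791*16 + 15 (F) = 1073692671
Decimal = 1073692671

1073692671


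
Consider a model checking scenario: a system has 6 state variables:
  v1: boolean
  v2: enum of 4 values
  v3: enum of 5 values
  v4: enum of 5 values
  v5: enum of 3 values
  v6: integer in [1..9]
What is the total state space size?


State space = product of domain sizes of all variables.
Domain sizes:
  v1 (boolean): 2
  v2 (enum of 4 values): 4
  v3 (enum of 5 values): 5
  v4 (enum of 5 values): 5
  v5 (enum of 3 values): 3
  v6 (integer in [1..9]): 9
Product = 2 * 4 * 5 * 5 * 3 * 9 = 5400

5400


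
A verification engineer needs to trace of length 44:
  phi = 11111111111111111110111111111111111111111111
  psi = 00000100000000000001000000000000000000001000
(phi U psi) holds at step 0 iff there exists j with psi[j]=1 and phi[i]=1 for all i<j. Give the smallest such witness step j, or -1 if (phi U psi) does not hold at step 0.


(phi U psi) at 0: need smallest j with psi[j]=1 and phi[i]=1 for all i in [0,j).
Scan from step 0:
  step 0: phi=1, psi=0 -> continue
  step 1: phi=1, psi=0 -> continue
  step 2: phi=1, psi=0 -> continue
  step 3: phi=1, psi=0 -> continue
  step 5: psi=1 and phi held for [0,5) -> witness found
Witness step = 5

5


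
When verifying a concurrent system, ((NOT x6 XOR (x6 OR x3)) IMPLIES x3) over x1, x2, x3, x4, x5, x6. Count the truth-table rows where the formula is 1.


Formula: ((NOT x6 XOR (x6 OR x3)) IMPLIES x3) over 6 vars (64 rows)
Evaluate each row (x1, x2, x3, x4, x5, x6 as bits, MSB first):
  row 0 [000000]: ((NOT 0 XOR (0 OR 0)) IMPLIES 0) -> 0
  row 1 [000001]: ((NOT 1 XOR (1 OR 0)) IMPLIES 0) -> 0
  row 2 [000010]: ((NOT 0 XOR (0 OR 0)) IMPLIES 0) -> 0
  row 3 [000011]: ((NOT 1 XOR (1 OR 0)) IMPLIES 0) -> 0
  row 4 [000100]: ((NOT 0 XOR (0 OR 0)) IMPLIES 0) -> 0
  (every remaining row is evaluated the same way; all 64 results are listed next)
Full result column, 8 rows per line (x1,x2,x3 fixed per line; x4,x5,x6 runs 000..111 left to right):
  rows 0-7 [x1,x2,x3=000]: 00000000  (ones: 0)
  rows 8-15 [x1,x2,x3=001]: 11111111  (ones: 8)
  rows 16-23 [x1,x2,x3=010]: 00000000  (ones: 0)
  rows 24-31 [x1,x2,x3=011]: 11111111  (ones: 8)
  rows 32-39 [x1,x2,x3=100]: 00000000  (ones: 0)
  rows 40-47 [x1,x2,x3=101]: 11111111  (ones: 8)
  rows 48-55 [x1,x2,x3=110]: 00000000  (ones: 0)
  rows 56-63 [x1,x2,x3=111]: 11111111  (ones: 8)
Count of 1-rows = 0+8+0+8+0+8+0+8 = 32

32


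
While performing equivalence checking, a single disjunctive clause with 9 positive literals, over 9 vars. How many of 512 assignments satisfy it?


Step 1: Total=2^9=512
Step 2: Unsat when all 9 false: 2^0=1
Step 3: Sat=512-1=511

511


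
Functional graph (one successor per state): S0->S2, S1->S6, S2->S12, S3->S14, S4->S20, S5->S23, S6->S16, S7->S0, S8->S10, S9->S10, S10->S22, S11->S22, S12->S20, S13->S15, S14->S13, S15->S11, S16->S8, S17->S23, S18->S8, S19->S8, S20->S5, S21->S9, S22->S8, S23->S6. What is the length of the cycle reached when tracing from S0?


Trace from S0 until a state repeats:
  S0 -> S2 -> S12 -> S20 -> S5 -> S23 -> S6 -> S16 -> S8 -> S10 -> S22 -> S8
S8 first seen at step 8, revisited at step 11.
Cycle length = 11 - 8 = 3

3
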